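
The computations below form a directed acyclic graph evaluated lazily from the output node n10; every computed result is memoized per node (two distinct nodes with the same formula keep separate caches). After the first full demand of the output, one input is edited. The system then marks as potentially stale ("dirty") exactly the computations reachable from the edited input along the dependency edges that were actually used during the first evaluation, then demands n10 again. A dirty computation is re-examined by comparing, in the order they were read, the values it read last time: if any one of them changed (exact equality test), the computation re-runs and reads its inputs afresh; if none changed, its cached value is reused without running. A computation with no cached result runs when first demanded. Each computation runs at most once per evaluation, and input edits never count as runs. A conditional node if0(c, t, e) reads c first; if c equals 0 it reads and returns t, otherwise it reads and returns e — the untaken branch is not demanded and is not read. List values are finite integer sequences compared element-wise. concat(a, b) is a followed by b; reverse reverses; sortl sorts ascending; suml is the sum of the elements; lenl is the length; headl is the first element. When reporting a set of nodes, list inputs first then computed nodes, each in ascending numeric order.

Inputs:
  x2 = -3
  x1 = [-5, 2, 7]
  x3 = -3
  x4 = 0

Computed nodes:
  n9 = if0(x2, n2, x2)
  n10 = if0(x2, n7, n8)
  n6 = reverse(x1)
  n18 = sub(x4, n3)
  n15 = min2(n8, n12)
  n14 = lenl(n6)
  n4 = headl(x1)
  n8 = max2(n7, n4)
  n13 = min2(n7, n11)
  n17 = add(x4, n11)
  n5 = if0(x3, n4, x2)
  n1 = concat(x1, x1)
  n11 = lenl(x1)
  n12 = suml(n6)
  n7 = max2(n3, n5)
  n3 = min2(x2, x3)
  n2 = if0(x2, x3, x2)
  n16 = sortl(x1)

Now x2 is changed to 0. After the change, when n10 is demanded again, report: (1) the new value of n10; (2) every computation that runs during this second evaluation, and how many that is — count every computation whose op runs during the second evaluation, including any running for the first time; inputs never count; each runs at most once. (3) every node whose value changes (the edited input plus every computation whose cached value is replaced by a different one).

First demand of the output computes:
  n3 = min2(-3, -3) = -3
  n4 = headl([-5, 2, 7]) = -5
  n5 = if0(x3=-3 -> else branch x2) = -3
  n7 = max2(-3, -3) = -3
  n8 = max2(-3, -5) = -3
  n10 = if0(x2=-3 -> else branch n8) = -3

After the edit, cleaning proceeds:
  n3: a read changed (x2 -3->0) — executes, giving -3 — identical to its old value.
  n5: a read changed (x2 -3->0) — executes, giving 0.
  n7: a read changed (n5 -3->0) — executes, giving 0.
  n8: stays stale; no demand reaches it after the flip.
  n10: a read changed (x2 -3->0) — executes, giving 0.

Note the branch switch — demand abandons n8, which is never re-examined.

Demanding n10 again yields 0.
4 computations run: n3, n5, n7, n10.
The nodes whose values change: x2, n5, n7, n10.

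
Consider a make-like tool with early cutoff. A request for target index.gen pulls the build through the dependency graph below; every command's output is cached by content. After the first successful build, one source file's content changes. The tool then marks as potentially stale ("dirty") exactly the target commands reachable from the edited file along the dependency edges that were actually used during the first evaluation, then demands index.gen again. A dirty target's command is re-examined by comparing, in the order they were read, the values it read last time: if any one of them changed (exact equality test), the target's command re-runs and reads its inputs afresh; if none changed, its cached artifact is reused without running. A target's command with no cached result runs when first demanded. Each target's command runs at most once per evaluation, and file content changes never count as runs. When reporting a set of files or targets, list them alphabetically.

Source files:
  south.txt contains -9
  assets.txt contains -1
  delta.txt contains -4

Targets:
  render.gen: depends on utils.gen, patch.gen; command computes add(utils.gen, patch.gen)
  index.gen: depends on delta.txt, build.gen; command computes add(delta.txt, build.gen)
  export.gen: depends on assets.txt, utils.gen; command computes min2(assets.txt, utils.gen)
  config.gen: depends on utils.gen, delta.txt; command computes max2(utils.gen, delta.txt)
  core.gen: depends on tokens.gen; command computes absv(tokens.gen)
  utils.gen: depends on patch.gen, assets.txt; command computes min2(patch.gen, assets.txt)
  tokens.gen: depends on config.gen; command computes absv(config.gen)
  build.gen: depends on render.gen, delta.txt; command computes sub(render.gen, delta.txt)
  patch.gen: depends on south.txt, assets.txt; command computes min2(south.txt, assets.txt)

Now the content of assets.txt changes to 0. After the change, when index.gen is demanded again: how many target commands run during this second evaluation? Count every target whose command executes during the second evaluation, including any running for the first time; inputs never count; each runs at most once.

First demand of the output computes:
  patch.gen = min2(-9, -1) = -9
  utils.gen = min2(-9, -1) = -9
  render.gen = add(-9, -9) = -18
  build.gen = sub(-18, -4) = -14
  index.gen = add(-4, -14) = -18

After the edit, cleaning proceeds:
  patch.gen: a read changed (assets.txt -1->0) — executes, giving -9 — identical to its old value.
  utils.gen: a read changed (assets.txt -1->0) — executes, giving -9 — identical to its old value.
  render.gen: dirty, but its reads are unchanged (utils.gen unchanged, patch.gen unchanged); cached -18 stands.
  build.gen: dirty, but its reads are unchanged (render.gen unchanged, delta.txt unchanged); cached -14 stands.
  index.gen: dirty, but its reads are unchanged (delta.txt unchanged, build.gen unchanged); cached -18 stands.

Note where the cutoff bites: render.gen is checked, finds nothing changed, and keeps its cache.

2 target commands run: patch.gen, utils.gen.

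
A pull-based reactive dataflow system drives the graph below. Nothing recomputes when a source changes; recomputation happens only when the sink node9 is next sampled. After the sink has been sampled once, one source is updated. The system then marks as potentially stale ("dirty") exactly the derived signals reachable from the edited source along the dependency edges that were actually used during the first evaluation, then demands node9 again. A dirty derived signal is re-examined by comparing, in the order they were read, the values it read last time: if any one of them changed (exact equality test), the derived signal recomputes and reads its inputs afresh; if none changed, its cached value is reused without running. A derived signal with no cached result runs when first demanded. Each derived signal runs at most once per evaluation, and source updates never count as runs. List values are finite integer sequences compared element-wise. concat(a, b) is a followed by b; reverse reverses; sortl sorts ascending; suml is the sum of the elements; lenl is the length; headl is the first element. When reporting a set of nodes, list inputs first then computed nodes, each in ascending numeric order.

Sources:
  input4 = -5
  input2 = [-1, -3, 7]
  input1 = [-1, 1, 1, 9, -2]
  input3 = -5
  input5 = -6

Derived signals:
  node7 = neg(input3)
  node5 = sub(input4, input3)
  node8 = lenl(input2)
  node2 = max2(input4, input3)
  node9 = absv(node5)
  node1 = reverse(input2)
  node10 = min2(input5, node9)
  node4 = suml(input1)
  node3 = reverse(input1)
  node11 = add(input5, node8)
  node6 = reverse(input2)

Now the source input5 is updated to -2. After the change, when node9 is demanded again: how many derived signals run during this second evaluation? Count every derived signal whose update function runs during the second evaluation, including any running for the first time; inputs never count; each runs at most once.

Derived signals that run: none — 0 in total.
Key observation: input5 is never demanded by the output, so the edit triggers no recomputation at all.

First evaluation (everything demanded from the output):
  node5 = sub(-5, -5) = 0
  node9 = absv(0) = 0

Propagation after the edit:
  input5 feeds no computation that the output demands — nothing is marked dirty and nothing runs.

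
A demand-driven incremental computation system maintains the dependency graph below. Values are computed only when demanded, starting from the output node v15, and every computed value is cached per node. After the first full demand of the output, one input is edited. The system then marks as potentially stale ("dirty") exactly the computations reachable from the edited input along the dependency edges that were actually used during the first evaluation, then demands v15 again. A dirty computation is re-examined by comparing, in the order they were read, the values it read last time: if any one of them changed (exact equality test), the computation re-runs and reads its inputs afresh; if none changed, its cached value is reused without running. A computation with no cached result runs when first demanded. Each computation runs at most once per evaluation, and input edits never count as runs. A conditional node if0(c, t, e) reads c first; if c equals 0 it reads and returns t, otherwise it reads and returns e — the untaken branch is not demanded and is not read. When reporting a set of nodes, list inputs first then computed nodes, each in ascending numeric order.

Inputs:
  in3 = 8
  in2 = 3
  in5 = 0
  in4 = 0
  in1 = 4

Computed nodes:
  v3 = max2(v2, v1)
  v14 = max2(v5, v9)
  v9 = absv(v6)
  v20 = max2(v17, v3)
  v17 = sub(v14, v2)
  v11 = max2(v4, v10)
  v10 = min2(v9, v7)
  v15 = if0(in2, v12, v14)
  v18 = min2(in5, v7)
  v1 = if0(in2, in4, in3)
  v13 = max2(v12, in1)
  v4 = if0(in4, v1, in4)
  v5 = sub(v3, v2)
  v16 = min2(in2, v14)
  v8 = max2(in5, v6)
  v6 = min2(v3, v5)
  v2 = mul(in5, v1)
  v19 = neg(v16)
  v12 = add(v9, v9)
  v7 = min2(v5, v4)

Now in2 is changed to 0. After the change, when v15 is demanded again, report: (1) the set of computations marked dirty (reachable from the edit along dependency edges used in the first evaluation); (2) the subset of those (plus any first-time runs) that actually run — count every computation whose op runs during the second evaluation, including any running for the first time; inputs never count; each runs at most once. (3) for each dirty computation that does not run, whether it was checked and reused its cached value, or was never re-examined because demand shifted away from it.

Marked dirty: v1, v2, v3, v5, v6, v9, v14, v15.
Computations that run: v1, v2, v3, v5, v6, v9, v12, v15 — 8 in total.
Never re-examined (demand shifted away): v14.
Key observation: a condition flipped, so demand moved to the other branch — v14 is never re-examined.

First evaluation (everything demanded from the output):
  v1 = if0(in2=3 -> else branch in3) = 8
  v2 = mul(0, 8) = 0
  v3 = max2(0, 8) = 8
  v5 = sub(8, 0) = 8
  v6 = min2(8, 8) = 8
  v9 = absv(8) = 8
  v14 = max2(8, 8) = 8
  v15 = if0(in2=3 -> else branch v14) = 8

Propagation after the edit:
  v1: runs — in2 3->0; result 0.
  v2: runs — v1 8->0; result 0 (same value as before).
  v3: runs — v1 8->0; result 0.
  v5: runs — v3 8->0; result 0.
  v6: runs — v3 8->0; v5 8->0; result 0.
  v9: runs — v6 8->0; result 0.
  v12: demanded for the first time — runs, produces 0.
  v14: marked dirty but never re-examined — demand shifted away from it.
  v15: runs — in2 3->0; result 0.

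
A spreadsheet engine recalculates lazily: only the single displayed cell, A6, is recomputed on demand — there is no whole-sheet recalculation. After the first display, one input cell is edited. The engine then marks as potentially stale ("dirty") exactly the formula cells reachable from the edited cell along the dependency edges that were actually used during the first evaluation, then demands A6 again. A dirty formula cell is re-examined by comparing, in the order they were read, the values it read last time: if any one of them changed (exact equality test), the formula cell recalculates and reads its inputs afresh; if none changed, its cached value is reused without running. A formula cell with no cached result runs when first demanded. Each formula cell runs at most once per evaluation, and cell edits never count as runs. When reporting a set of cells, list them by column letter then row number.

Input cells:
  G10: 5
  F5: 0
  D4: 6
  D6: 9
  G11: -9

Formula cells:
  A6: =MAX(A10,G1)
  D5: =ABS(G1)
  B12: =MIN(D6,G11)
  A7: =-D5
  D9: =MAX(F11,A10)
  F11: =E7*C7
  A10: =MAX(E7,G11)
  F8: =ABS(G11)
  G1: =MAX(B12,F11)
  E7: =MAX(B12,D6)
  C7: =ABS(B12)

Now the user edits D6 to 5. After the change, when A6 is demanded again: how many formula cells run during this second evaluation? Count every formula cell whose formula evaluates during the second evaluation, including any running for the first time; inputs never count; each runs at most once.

Formula cells that run: A6, A10, B12, E7, F11, G1 — 6 in total.
Key observation: the cutoff stops propagation at C7 — its inputs' values are unchanged, so it reuses its cache.

First evaluation (everything demanded from the output):
  B12 = MIN(9, -9) = -9
  C7 = ABS(-9) = 9
  E7 = MAX(-9, 9) = 9
  A10 = MAX(9, -9) = 9
  F11 = 9 * 9 = 81
  G1 = MAX(-9, 81) = 81
  A6 = MAX(9, 81) = 81

Propagation after the edit:
  B12: runs — D6 9->5; result -9 (same value as before).
  C7: checked — values it read are unchanged (B12 unchanged); reused cached 9 without running.
  E7: runs — D6 9->5; result 5.
  A10: runs — E7 9->5; result 5.
  F11: runs — E7 9->5; result 45.
  G1: runs — F11 81->45; result 45.
  A6: runs — A10 9->5; G1 81->45; result 45.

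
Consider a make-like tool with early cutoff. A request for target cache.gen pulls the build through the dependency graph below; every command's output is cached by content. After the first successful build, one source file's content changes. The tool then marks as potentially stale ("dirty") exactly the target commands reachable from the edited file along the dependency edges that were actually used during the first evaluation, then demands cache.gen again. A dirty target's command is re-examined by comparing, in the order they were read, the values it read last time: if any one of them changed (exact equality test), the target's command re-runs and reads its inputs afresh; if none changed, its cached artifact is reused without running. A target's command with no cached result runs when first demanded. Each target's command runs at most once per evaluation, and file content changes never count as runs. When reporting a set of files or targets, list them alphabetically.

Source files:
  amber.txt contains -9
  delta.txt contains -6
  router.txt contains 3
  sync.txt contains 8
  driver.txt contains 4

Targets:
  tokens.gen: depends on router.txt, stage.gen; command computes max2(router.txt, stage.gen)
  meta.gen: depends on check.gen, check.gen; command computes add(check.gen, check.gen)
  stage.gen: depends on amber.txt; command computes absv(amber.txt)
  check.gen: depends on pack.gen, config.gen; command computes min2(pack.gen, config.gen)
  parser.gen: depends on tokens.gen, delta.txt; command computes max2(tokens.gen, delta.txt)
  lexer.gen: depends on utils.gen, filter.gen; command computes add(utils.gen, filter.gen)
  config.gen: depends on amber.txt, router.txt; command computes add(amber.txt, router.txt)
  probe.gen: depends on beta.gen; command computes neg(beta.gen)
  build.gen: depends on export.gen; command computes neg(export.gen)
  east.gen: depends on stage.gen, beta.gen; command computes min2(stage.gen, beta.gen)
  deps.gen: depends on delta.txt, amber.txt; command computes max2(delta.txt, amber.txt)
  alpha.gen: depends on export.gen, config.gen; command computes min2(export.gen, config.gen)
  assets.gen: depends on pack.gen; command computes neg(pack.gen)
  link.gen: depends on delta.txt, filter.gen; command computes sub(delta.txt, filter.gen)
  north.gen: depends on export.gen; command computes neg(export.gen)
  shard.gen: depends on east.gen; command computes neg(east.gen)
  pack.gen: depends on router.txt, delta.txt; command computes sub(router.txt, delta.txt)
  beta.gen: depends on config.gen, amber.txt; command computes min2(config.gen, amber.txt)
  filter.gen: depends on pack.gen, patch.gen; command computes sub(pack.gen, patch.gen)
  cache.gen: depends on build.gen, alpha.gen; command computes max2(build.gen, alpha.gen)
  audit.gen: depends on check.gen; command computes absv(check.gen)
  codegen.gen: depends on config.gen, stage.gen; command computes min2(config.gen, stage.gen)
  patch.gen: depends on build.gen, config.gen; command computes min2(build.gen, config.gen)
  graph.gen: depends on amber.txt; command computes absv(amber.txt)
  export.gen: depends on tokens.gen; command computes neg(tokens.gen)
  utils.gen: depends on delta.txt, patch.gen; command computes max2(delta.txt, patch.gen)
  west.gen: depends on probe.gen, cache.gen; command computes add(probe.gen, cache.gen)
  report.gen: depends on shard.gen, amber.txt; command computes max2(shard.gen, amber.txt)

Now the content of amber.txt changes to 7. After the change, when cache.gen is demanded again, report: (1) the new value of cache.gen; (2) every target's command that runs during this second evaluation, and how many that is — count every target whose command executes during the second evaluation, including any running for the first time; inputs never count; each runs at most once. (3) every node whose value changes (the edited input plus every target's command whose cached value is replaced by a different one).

Demanding cache.gen again yields 7.
7 target commands run: alpha.gen, build.gen, cache.gen, config.gen, export.gen, stage.gen, tokens.gen.
The nodes whose values change: alpha.gen, amber.txt, build.gen, cache.gen, config.gen, export.gen, stage.gen, tokens.gen.

First demand of the output computes:
  config.gen = add(-9, 3) = -6
  stage.gen = absv(-9) = 9
  tokens.gen = max2(3, 9) = 9
  export.gen = neg(9) = -9
  alpha.gen = min2(-9, -6) = -9
  build.gen = neg(-9) = 9
  cache.gen = max2(9, -9) = 9

After the edit, cleaning proceeds:
  config.gen: a read changed (amber.txt -9->7) — executes, giving 10.
  stage.gen: a read changed (amber.txt -9->7) — executes, giving 7.
  tokens.gen: a read changed (stage.gen 9->7) — executes, giving 7.
  export.gen: a read changed (tokens.gen 9->7) — executes, giving -7.
  alpha.gen: a read changed (export.gen -9->-7; config.gen -6->10) — executes, giving -7.
  build.gen: a read changed (export.gen -9->-7) — executes, giving 7.
  cache.gen: a read changed (build.gen 9->7; alpha.gen -9->-7) — executes, giving 7.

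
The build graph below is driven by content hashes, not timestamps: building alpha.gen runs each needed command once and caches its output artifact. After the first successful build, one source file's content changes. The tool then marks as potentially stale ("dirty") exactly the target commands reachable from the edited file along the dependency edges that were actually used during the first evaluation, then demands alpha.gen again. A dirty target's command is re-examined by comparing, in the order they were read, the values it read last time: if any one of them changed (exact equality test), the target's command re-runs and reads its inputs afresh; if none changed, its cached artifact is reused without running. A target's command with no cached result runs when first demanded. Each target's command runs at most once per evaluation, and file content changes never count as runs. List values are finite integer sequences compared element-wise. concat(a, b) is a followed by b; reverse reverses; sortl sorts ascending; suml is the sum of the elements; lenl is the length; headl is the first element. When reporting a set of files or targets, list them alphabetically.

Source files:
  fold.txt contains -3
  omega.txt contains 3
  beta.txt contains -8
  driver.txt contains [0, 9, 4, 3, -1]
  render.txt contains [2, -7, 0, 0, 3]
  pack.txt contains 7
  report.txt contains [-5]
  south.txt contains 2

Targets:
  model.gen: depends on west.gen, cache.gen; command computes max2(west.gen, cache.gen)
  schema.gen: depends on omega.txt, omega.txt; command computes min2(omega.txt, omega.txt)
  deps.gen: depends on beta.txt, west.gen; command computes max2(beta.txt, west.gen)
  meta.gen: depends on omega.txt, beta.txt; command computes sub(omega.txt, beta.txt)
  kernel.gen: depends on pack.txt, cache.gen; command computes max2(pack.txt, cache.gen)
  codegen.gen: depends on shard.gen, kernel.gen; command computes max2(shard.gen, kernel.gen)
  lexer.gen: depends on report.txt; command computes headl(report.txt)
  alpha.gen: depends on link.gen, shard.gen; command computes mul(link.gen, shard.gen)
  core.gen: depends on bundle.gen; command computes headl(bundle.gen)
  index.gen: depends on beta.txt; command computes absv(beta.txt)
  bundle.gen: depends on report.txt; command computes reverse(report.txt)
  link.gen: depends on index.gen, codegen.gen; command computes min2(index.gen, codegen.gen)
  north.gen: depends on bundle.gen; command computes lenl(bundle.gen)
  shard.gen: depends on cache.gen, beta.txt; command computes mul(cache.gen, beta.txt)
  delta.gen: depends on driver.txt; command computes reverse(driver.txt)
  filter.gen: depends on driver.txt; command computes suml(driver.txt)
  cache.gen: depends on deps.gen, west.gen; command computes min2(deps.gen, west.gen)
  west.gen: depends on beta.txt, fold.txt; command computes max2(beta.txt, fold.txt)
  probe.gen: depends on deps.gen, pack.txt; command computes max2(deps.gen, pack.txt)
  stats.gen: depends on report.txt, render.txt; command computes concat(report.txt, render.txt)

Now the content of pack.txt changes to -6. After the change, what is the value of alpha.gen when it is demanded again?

Initial pass — values computed on the first demand:
  index.gen = absv(-8) = 8
  west.gen = max2(-8, -3) = -3
  deps.gen = max2(-8, -3) = -3
  cache.gen = min2(-3, -3) = -3
  kernel.gen = max2(7, -3) = 7
  shard.gen = mul(-3, -8) = 24
  codegen.gen = max2(24, 7) = 24
  link.gen = min2(8, 24) = 8
  alpha.gen = mul(8, 24) = 192

Second demand — change propagation:
  kernel.gen: re-runs because pack.txt 7->-6; new result -3.
  codegen.gen: re-runs because kernel.gen 7->-3; new result 24 (unchanged).
  link.gen: re-examined; everything it read last time is the same (index.gen unchanged, codegen.gen unchanged) — cache 8 kept, no run.
  alpha.gen: re-examined; everything it read last time is the same (link.gen unchanged, shard.gen unchanged) — cache 192 kept, no run.

The important point: codegen.gen recomputes to an identical value, and the output ends up unchanged.

alpha.gen now evaluates to 192.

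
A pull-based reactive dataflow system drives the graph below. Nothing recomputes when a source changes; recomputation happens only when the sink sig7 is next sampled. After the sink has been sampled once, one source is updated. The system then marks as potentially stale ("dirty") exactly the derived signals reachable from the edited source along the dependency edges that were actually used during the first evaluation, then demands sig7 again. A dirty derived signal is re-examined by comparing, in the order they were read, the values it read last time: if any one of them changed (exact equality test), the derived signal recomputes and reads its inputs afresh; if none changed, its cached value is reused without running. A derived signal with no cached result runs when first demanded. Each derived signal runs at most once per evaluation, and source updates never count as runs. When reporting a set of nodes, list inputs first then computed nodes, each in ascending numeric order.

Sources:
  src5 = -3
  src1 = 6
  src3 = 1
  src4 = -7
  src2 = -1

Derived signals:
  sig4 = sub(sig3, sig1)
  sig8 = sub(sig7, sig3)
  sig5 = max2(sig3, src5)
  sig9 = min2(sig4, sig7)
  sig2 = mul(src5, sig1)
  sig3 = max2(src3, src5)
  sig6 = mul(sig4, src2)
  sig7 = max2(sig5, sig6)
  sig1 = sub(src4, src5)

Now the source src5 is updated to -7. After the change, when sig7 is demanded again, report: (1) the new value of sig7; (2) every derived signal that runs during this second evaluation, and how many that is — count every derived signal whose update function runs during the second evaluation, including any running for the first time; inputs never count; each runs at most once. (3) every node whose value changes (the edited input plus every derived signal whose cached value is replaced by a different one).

New value of sig7: 1.
Derived signals that run: sig1, sig3, sig4, sig5, sig6, sig7 — 6 in total.
Values that change: src5, sig1, sig4, sig6.

First evaluation (everything demanded from the output):
  sig1 = sub(-7, -3) = -4
  sig3 = max2(1, -3) = 1
  sig4 = sub(1, -4) = 5
  sig5 = max2(1, -3) = 1
  sig6 = mul(5, -1) = -5
  sig7 = max2(1, -5) = 1

Propagation after the edit:
  sig1: runs — src5 -3->-7; result 0.
  sig3: runs — src5 -3->-7; result 1 (same value as before).
  sig4: runs — sig1 -4->0; result 1.
  sig5: runs — src5 -3->-7; result 1 (same value as before).
  sig6: runs — sig4 5->1; result -1.
  sig7: runs — sig6 -5->-1; result 1 (same value as before).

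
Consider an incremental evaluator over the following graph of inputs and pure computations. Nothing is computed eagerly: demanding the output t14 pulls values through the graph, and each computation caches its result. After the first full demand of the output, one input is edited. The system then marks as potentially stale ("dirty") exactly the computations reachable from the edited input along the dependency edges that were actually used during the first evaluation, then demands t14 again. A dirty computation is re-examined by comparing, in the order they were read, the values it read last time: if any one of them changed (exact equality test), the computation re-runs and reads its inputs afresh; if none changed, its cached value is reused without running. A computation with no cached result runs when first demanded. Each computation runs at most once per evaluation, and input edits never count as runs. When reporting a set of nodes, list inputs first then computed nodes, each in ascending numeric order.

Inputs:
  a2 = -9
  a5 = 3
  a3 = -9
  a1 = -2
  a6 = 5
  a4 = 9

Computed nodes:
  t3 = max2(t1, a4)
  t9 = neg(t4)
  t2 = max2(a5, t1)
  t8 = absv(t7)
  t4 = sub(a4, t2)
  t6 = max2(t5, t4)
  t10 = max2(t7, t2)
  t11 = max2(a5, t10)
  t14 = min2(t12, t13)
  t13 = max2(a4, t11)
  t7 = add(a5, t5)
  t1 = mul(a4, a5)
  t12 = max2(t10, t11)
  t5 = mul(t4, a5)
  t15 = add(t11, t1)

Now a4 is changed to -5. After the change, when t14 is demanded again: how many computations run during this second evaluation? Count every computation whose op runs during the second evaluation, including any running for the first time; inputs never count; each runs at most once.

Initial pass — values computed on the first demand:
  t1 = mul(9, 3) = 27
  t2 = max2(3, 27) = 27
  t4 = sub(9, 27) = -18
  t5 = mul(-18, 3) = -54
  t7 = add(3, -54) = -51
  t10 = max2(-51, 27) = 27
  t11 = max2(3, 27) = 27
  t12 = max2(27, 27) = 27
  t13 = max2(9, 27) = 27
  t14 = min2(27, 27) = 27

Second demand — change propagation:
  t1: re-runs because a4 9->-5; new result -15.
  t2: re-runs because t1 27->-15; new result 3.
  t4: re-runs because a4 9->-5; t2 27->3; new result -8.
  t5: re-runs because t4 -18->-8; new result -24.
  t7: re-runs because t5 -54->-24; new result -21.
  t10: re-runs because t7 -51->-21; t2 27->3; new result 3.
  t11: re-runs because t10 27->3; new result 3.
  t12: re-runs because t10 27->3; t11 27->3; new result 3.
  t13: re-runs because a4 9->-5; t11 27->3; new result 3.
  t14: re-runs because t12 27->3; t13 27->3; new result 3.

Run set: t1, t2, t4, t5, t7, t10, t11, t12, t13, t14 (10 run).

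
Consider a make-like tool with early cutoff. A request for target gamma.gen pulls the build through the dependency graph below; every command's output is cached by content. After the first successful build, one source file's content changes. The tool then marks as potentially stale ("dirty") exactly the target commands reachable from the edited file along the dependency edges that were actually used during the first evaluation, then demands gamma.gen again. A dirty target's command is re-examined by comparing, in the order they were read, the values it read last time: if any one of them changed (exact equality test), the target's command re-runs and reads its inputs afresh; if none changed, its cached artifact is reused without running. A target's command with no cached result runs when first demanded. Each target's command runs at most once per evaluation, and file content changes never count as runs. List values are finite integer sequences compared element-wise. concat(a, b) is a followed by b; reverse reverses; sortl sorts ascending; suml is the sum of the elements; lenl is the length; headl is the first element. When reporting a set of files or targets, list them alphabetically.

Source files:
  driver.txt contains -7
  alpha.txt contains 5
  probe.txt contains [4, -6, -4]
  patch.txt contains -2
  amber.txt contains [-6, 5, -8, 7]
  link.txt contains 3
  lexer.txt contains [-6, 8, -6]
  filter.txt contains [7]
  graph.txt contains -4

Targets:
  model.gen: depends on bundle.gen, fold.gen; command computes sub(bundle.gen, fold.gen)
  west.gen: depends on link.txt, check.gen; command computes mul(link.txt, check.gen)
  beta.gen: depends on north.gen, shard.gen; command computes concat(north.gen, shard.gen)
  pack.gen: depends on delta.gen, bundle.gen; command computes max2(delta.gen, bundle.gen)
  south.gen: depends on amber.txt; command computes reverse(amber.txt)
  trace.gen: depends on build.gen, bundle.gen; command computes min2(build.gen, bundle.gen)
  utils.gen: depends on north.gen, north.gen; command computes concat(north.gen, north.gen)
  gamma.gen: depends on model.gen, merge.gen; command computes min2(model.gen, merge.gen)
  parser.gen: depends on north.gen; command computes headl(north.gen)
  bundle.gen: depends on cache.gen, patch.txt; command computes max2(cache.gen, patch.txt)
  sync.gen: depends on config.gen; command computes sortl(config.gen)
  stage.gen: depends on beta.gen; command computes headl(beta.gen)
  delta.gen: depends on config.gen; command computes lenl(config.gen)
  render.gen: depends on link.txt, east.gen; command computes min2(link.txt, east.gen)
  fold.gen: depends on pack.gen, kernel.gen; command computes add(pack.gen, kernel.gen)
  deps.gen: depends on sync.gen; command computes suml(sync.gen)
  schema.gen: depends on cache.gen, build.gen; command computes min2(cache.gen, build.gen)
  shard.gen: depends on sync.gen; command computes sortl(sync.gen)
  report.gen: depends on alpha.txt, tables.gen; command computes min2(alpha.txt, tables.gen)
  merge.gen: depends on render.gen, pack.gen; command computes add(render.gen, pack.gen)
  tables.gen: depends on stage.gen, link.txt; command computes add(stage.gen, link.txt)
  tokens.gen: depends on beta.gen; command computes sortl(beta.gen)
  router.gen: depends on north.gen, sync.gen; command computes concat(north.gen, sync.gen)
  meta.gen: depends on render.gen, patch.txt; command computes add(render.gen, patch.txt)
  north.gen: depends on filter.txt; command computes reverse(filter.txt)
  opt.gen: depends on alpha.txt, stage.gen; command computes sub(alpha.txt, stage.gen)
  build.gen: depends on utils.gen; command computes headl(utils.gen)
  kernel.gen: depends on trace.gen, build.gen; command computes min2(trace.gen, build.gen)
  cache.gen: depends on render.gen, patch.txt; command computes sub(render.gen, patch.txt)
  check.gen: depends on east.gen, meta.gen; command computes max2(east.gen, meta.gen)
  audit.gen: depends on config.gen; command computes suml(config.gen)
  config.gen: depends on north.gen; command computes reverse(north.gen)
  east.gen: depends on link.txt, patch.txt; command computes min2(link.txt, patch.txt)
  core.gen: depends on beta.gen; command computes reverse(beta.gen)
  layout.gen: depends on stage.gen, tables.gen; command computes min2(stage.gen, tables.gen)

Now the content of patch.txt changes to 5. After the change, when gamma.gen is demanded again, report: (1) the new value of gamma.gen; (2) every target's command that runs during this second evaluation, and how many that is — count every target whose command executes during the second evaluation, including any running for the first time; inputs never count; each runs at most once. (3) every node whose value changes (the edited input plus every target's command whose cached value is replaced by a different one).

First demand of the output computes:
  east.gen = min2(3, -2) = -2
  north.gen = reverse([7]) = [7]
  config.gen = reverse([7]) = [7]
  delta.gen = lenl([7]) = 1
  render.gen = min2(3, -2) = -2
  cache.gen = sub(-2, -2) = 0
  bundle.gen = max2(0, -2) = 0
  pack.gen = max2(1, 0) = 1
  merge.gen = add(-2, 1) = -1
  utils.gen = concat([7], [7]) = [7, 7]
  build.gen = headl([7, 7]) = 7
  trace.gen = min2(7, 0) = 0
  kernel.gen = min2(0, 7) = 0
  fold.gen = add(1, 0) = 1
  model.gen = sub(0, 1) = -1
  gamma.gen = min2(-1, -1) = -1

After the edit, cleaning proceeds:
  east.gen: a read changed (patch.txt -2->5) — executes, giving 3.
  render.gen: a read changed (east.gen -2->3) — executes, giving 3.
  cache.gen: a read changed (render.gen -2->3; patch.txt -2->5) — executes, giving -2.
  bundle.gen: a read changed (cache.gen 0->-2; patch.txt -2->5) — executes, giving 5.
  pack.gen: a read changed (bundle.gen 0->5) — executes, giving 5.
  merge.gen: a read changed (render.gen -2->3; pack.gen 1->5) — executes, giving 8.
  trace.gen: a read changed (bundle.gen 0->5) — executes, giving 5.
  kernel.gen: a read changed (trace.gen 0->5) — executes, giving 5.
  fold.gen: a read changed (pack.gen 1->5; kernel.gen 0->5) — executes, giving 10.
  model.gen: a read changed (bundle.gen 0->5; fold.gen 1->10) — executes, giving -5.
  gamma.gen: a read changed (model.gen -1->-5; merge.gen -1->8) — executes, giving -5.

Demanding gamma.gen again yields -5.
11 target commands run: bundle.gen, cache.gen, east.gen, fold.gen, gamma.gen, kernel.gen, merge.gen, model.gen, pack.gen, render.gen, trace.gen.
The nodes whose values change: bundle.gen, cache.gen, east.gen, fold.gen, gamma.gen, kernel.gen, merge.gen, model.gen, pack.gen, patch.txt, render.gen, trace.gen.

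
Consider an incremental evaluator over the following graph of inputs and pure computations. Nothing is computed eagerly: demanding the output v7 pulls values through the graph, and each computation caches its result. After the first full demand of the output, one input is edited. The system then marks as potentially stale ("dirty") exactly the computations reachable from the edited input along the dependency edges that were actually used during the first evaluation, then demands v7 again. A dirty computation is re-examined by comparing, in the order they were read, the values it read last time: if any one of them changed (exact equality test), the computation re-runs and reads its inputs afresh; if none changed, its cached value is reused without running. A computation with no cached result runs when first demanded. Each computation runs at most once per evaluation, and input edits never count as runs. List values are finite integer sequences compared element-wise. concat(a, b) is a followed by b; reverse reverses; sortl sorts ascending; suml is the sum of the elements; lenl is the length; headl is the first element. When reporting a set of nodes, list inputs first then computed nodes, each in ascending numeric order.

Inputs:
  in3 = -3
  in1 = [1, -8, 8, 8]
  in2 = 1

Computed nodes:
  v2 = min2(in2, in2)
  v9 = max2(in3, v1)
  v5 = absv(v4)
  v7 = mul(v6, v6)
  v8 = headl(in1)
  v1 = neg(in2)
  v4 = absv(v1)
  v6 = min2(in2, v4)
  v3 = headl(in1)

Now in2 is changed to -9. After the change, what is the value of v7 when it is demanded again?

Initial pass — values computed on the first demand:
  v1 = neg(1) = -1
  v4 = absv(-1) = 1
  v6 = min2(1, 1) = 1
  v7 = mul(1, 1) = 1

Second demand — change propagation:
  v1: re-runs because in2 1->-9; new result 9.
  v4: re-runs because v1 -1->9; new result 9.
  v6: re-runs because in2 1->-9; v4 1->9; new result -9.
  v7: re-runs because v6 1->-9; v6 1->-9; new result 81.

v7 now evaluates to 81.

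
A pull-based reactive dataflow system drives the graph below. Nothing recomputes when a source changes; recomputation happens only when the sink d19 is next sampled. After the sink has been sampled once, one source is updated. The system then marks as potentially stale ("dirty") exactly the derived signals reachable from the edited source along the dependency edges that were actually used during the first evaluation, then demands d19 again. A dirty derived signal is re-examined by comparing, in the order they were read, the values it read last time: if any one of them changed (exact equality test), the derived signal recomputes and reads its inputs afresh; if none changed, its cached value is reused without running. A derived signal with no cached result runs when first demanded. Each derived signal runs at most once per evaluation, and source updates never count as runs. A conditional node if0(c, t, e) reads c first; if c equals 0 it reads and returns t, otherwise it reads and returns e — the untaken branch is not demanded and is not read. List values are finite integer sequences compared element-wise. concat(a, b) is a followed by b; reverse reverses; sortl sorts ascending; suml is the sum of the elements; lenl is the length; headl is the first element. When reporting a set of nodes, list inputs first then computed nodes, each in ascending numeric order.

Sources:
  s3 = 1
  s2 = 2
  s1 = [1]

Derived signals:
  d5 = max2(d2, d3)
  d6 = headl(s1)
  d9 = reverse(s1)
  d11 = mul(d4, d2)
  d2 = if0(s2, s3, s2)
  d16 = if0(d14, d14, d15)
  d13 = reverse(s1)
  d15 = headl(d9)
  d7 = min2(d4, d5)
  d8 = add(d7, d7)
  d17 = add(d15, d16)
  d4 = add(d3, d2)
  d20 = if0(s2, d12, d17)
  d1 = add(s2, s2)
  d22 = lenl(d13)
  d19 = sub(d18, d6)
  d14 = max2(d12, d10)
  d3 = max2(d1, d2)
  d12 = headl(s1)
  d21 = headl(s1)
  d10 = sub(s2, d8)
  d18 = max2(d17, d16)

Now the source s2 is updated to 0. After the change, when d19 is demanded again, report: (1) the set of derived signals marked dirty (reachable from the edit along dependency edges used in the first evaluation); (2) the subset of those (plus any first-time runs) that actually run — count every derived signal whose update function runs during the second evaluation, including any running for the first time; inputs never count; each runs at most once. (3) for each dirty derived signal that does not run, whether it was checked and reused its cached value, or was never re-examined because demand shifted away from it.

First evaluation (everything demanded from the output):
  d1 = add(2, 2) = 4
  d2 = if0(s2=2 -> else branch s2) = 2
  d3 = max2(4, 2) = 4
  d4 = add(4, 2) = 6
  d5 = max2(2, 4) = 4
  d6 = headl([1]) = 1
  d7 = min2(6, 4) = 4
  d8 = add(4, 4) = 8
  d9 = reverse([1]) = [1]
  d10 = sub(2, 8) = -6
  d12 = headl([1]) = 1
  d14 = max2(1, -6) = 1
  d15 = headl([1]) = 1
  d16 = if0(d14=1 -> else branch d15) = 1
  d17 = add(1, 1) = 2
  d18 = max2(2, 1) = 2
  d19 = sub(2, 1) = 1

Propagation after the edit:
  d1: runs — s2 2->0; s2 2->0; result 0.
  d2: runs — s2 2->0; s2 2->0; result 1.
  d3: runs — d1 4->0; d2 2->1; result 1.
  d4: runs — d3 4->1; d2 2->1; result 2.
  d5: runs — d2 2->1; d3 4->1; result 1.
  d7: runs — d4 6->2; d5 4->1; result 1.
  d8: runs — d7 4->1; d7 4->1; result 2.
  d10: runs — s2 2->0; d8 8->2; result -2.
  d14: runs — d10 -6->-2; result 1 (same value as before).
  d16: checked — values it read are unchanged (d14 unchanged, d15 unchanged); reused cached 1 without running.
  d17: checked — values it read are unchanged (d15 unchanged, d16 unchanged); reused cached 2 without running.
  d18: checked — values it read are unchanged (d17 unchanged, d16 unchanged); reused cached 2 without running.
  d19: checked — values it read are unchanged (d18 unchanged, d6 unchanged); reused cached 1 without running.

Key observation: the change is absorbed at d14 — it re-runs but produces the same value, and the output's value is unchanged.

Marked dirty: d1, d2, d3, d4, d5, d7, d8, d10, d14, d16, d17, d18, d19.
Derived signals that run: d1, d2, d3, d4, d5, d7, d8, d10, d14 — 9 in total.
Checked but reused from cache: d16, d17, d18, d19.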